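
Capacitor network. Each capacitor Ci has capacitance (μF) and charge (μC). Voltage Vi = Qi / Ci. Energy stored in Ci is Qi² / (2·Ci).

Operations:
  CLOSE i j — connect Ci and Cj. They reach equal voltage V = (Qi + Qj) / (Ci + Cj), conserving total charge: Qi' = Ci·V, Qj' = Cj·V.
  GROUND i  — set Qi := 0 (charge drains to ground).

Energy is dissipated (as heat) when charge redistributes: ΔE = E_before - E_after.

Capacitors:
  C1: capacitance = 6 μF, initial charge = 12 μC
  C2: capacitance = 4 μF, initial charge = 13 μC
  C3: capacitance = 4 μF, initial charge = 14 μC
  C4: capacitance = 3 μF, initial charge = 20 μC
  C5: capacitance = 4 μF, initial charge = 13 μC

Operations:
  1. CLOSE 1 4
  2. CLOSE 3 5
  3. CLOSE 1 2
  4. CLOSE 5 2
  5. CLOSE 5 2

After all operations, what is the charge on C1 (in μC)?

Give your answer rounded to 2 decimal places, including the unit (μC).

Initial: C1(6μF, Q=12μC, V=2.00V), C2(4μF, Q=13μC, V=3.25V), C3(4μF, Q=14μC, V=3.50V), C4(3μF, Q=20μC, V=6.67V), C5(4μF, Q=13μC, V=3.25V)
Op 1: CLOSE 1-4: Q_total=32.00, C_total=9.00, V=3.56; Q1=21.33, Q4=10.67; dissipated=21.778
Op 2: CLOSE 3-5: Q_total=27.00, C_total=8.00, V=3.38; Q3=13.50, Q5=13.50; dissipated=0.062
Op 3: CLOSE 1-2: Q_total=34.33, C_total=10.00, V=3.43; Q1=20.60, Q2=13.73; dissipated=0.112
Op 4: CLOSE 5-2: Q_total=27.23, C_total=8.00, V=3.40; Q5=13.62, Q2=13.62; dissipated=0.003
Op 5: CLOSE 5-2: Q_total=27.23, C_total=8.00, V=3.40; Q5=13.62, Q2=13.62; dissipated=0.000
Final charges: Q1=20.60, Q2=13.62, Q3=13.50, Q4=10.67, Q5=13.62

Answer: 20.60 μC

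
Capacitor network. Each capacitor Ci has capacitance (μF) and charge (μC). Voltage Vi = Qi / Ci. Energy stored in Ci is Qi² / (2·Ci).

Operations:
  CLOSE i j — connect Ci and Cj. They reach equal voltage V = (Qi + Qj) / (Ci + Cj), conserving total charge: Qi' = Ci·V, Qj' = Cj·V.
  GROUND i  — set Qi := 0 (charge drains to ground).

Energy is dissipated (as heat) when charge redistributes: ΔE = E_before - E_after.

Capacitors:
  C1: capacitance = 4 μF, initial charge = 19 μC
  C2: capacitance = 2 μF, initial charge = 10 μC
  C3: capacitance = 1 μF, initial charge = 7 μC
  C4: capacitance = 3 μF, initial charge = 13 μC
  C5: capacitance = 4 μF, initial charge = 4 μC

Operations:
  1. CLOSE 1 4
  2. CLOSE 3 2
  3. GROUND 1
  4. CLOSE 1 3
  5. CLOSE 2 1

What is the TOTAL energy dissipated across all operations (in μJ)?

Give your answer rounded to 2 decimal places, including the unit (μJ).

Initial: C1(4μF, Q=19μC, V=4.75V), C2(2μF, Q=10μC, V=5.00V), C3(1μF, Q=7μC, V=7.00V), C4(3μF, Q=13μC, V=4.33V), C5(4μF, Q=4μC, V=1.00V)
Op 1: CLOSE 1-4: Q_total=32.00, C_total=7.00, V=4.57; Q1=18.29, Q4=13.71; dissipated=0.149
Op 2: CLOSE 3-2: Q_total=17.00, C_total=3.00, V=5.67; Q3=5.67, Q2=11.33; dissipated=1.333
Op 3: GROUND 1: Q1=0; energy lost=41.796
Op 4: CLOSE 1-3: Q_total=5.67, C_total=5.00, V=1.13; Q1=4.53, Q3=1.13; dissipated=12.844
Op 5: CLOSE 2-1: Q_total=15.87, C_total=6.00, V=2.64; Q2=5.29, Q1=10.58; dissipated=13.701
Total dissipated: 69.823 μJ

Answer: 69.82 μJ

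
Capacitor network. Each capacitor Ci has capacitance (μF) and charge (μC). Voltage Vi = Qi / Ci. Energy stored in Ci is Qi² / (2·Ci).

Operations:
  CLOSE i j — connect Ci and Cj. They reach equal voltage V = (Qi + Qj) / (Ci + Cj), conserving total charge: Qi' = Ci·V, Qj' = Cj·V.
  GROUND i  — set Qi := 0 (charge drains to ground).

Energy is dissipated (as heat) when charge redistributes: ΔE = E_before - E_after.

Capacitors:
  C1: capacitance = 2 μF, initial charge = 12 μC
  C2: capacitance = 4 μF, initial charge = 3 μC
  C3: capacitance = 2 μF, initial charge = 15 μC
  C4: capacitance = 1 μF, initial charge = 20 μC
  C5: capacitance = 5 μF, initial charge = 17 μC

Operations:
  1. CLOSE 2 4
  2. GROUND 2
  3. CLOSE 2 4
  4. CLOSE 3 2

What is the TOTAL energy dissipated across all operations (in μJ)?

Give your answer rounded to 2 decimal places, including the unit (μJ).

Initial: C1(2μF, Q=12μC, V=6.00V), C2(4μF, Q=3μC, V=0.75V), C3(2μF, Q=15μC, V=7.50V), C4(1μF, Q=20μC, V=20.00V), C5(5μF, Q=17μC, V=3.40V)
Op 1: CLOSE 2-4: Q_total=23.00, C_total=5.00, V=4.60; Q2=18.40, Q4=4.60; dissipated=148.225
Op 2: GROUND 2: Q2=0; energy lost=42.320
Op 3: CLOSE 2-4: Q_total=4.60, C_total=5.00, V=0.92; Q2=3.68, Q4=0.92; dissipated=8.464
Op 4: CLOSE 3-2: Q_total=18.68, C_total=6.00, V=3.11; Q3=6.23, Q2=12.45; dissipated=28.864
Total dissipated: 227.873 μJ

Answer: 227.87 μJ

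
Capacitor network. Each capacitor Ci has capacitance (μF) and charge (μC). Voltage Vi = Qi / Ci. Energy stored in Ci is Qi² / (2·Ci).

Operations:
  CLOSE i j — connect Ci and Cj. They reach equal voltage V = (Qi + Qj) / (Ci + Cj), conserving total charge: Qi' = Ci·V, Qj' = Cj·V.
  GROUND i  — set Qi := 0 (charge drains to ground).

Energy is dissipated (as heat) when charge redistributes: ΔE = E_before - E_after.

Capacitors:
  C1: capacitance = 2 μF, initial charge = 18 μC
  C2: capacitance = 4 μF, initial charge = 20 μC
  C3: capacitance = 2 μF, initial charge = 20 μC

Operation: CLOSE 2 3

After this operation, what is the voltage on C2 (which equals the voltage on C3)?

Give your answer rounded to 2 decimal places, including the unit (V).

Answer: 6.67 V

Derivation:
Initial: C1(2μF, Q=18μC, V=9.00V), C2(4μF, Q=20μC, V=5.00V), C3(2μF, Q=20μC, V=10.00V)
Op 1: CLOSE 2-3: Q_total=40.00, C_total=6.00, V=6.67; Q2=26.67, Q3=13.33; dissipated=16.667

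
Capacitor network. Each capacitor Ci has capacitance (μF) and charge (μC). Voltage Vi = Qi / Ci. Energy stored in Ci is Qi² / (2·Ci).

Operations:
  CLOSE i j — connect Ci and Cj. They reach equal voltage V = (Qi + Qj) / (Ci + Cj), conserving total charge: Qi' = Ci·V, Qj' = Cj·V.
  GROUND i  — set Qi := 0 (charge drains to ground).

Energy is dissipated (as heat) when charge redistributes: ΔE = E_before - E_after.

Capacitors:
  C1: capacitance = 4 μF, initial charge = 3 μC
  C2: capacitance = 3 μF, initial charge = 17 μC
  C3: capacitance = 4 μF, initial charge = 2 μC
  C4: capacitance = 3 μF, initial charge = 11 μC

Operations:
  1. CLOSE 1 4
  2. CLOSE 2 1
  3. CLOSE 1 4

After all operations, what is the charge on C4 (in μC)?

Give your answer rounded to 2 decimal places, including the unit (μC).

Answer: 8.69 μC

Derivation:
Initial: C1(4μF, Q=3μC, V=0.75V), C2(3μF, Q=17μC, V=5.67V), C3(4μF, Q=2μC, V=0.50V), C4(3μF, Q=11μC, V=3.67V)
Op 1: CLOSE 1-4: Q_total=14.00, C_total=7.00, V=2.00; Q1=8.00, Q4=6.00; dissipated=7.292
Op 2: CLOSE 2-1: Q_total=25.00, C_total=7.00, V=3.57; Q2=10.71, Q1=14.29; dissipated=11.524
Op 3: CLOSE 1-4: Q_total=20.29, C_total=7.00, V=2.90; Q1=11.59, Q4=8.69; dissipated=2.117
Final charges: Q1=11.59, Q2=10.71, Q3=2.00, Q4=8.69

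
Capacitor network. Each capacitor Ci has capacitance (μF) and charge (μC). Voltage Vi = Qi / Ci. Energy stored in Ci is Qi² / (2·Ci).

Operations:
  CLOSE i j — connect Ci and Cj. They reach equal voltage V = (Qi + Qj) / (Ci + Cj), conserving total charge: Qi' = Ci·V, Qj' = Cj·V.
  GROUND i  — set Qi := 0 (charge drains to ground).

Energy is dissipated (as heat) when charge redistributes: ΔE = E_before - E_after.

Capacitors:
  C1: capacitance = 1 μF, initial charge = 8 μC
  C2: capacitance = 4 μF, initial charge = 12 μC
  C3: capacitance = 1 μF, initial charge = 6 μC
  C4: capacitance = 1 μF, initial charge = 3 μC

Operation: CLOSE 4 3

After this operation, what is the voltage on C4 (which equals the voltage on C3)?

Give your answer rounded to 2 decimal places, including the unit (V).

Initial: C1(1μF, Q=8μC, V=8.00V), C2(4μF, Q=12μC, V=3.00V), C3(1μF, Q=6μC, V=6.00V), C4(1μF, Q=3μC, V=3.00V)
Op 1: CLOSE 4-3: Q_total=9.00, C_total=2.00, V=4.50; Q4=4.50, Q3=4.50; dissipated=2.250

Answer: 4.50 V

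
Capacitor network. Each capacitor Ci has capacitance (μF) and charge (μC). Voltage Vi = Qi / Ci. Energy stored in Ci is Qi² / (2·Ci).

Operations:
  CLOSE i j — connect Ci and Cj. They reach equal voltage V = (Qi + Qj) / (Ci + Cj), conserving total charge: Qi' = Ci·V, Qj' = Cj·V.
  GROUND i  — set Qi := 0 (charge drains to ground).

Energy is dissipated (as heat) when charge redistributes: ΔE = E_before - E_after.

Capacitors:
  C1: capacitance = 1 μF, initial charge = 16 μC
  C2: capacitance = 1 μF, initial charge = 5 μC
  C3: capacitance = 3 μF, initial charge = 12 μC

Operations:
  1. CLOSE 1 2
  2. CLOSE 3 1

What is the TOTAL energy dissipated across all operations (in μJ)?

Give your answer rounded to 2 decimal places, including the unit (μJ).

Answer: 46.09 μJ

Derivation:
Initial: C1(1μF, Q=16μC, V=16.00V), C2(1μF, Q=5μC, V=5.00V), C3(3μF, Q=12μC, V=4.00V)
Op 1: CLOSE 1-2: Q_total=21.00, C_total=2.00, V=10.50; Q1=10.50, Q2=10.50; dissipated=30.250
Op 2: CLOSE 3-1: Q_total=22.50, C_total=4.00, V=5.62; Q3=16.88, Q1=5.62; dissipated=15.844
Total dissipated: 46.094 μJ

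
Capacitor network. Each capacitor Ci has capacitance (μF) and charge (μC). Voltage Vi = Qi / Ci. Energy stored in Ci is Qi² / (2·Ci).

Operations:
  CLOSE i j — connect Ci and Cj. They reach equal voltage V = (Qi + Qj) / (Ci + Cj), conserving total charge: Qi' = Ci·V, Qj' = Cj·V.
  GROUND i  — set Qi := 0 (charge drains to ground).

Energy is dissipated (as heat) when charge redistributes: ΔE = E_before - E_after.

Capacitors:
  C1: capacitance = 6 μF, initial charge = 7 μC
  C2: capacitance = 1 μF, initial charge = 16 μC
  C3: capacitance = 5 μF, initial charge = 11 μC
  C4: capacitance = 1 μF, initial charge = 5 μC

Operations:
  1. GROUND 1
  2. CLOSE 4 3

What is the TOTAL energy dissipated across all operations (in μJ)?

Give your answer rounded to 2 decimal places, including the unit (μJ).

Initial: C1(6μF, Q=7μC, V=1.17V), C2(1μF, Q=16μC, V=16.00V), C3(5μF, Q=11μC, V=2.20V), C4(1μF, Q=5μC, V=5.00V)
Op 1: GROUND 1: Q1=0; energy lost=4.083
Op 2: CLOSE 4-3: Q_total=16.00, C_total=6.00, V=2.67; Q4=2.67, Q3=13.33; dissipated=3.267
Total dissipated: 7.350 μJ

Answer: 7.35 μJ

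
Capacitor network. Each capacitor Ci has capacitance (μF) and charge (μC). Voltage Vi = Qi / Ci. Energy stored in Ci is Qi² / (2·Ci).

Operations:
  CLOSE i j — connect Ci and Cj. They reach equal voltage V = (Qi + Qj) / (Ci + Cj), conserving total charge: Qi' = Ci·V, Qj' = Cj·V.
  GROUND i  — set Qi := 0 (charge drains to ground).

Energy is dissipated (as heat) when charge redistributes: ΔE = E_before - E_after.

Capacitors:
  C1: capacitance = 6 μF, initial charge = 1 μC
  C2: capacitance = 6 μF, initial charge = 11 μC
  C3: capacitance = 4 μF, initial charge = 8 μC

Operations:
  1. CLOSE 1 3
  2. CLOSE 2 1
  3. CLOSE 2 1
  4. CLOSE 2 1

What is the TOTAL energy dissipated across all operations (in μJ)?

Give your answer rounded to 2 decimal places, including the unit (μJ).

Initial: C1(6μF, Q=1μC, V=0.17V), C2(6μF, Q=11μC, V=1.83V), C3(4μF, Q=8μC, V=2.00V)
Op 1: CLOSE 1-3: Q_total=9.00, C_total=10.00, V=0.90; Q1=5.40, Q3=3.60; dissipated=4.033
Op 2: CLOSE 2-1: Q_total=16.40, C_total=12.00, V=1.37; Q2=8.20, Q1=8.20; dissipated=1.307
Op 3: CLOSE 2-1: Q_total=16.40, C_total=12.00, V=1.37; Q2=8.20, Q1=8.20; dissipated=0.000
Op 4: CLOSE 2-1: Q_total=16.40, C_total=12.00, V=1.37; Q2=8.20, Q1=8.20; dissipated=0.000
Total dissipated: 5.340 μJ

Answer: 5.34 μJ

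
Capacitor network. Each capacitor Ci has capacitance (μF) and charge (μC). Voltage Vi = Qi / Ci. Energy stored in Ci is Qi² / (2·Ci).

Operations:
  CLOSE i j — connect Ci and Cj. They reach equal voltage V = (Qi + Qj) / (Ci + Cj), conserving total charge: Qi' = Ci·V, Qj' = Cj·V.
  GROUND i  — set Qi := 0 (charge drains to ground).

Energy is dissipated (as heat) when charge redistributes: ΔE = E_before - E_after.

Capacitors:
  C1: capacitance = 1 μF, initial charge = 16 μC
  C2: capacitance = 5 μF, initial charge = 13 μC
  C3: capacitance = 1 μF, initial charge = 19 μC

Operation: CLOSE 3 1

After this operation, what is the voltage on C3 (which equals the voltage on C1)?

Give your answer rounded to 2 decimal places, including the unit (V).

Answer: 17.50 V

Derivation:
Initial: C1(1μF, Q=16μC, V=16.00V), C2(5μF, Q=13μC, V=2.60V), C3(1μF, Q=19μC, V=19.00V)
Op 1: CLOSE 3-1: Q_total=35.00, C_total=2.00, V=17.50; Q3=17.50, Q1=17.50; dissipated=2.250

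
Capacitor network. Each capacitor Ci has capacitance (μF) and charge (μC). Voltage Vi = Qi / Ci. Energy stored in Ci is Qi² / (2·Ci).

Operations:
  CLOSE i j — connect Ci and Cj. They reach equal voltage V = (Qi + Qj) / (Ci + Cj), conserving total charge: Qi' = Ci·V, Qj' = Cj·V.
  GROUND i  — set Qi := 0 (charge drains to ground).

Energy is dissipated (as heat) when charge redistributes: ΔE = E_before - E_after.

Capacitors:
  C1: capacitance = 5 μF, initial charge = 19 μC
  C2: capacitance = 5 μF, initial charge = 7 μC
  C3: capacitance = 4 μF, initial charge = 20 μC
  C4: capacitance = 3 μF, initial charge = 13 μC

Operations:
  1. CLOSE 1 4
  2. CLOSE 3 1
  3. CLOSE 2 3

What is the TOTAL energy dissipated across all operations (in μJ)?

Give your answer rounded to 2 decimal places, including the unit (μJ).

Answer: 11.68 μJ

Derivation:
Initial: C1(5μF, Q=19μC, V=3.80V), C2(5μF, Q=7μC, V=1.40V), C3(4μF, Q=20μC, V=5.00V), C4(3μF, Q=13μC, V=4.33V)
Op 1: CLOSE 1-4: Q_total=32.00, C_total=8.00, V=4.00; Q1=20.00, Q4=12.00; dissipated=0.267
Op 2: CLOSE 3-1: Q_total=40.00, C_total=9.00, V=4.44; Q3=17.78, Q1=22.22; dissipated=1.111
Op 3: CLOSE 2-3: Q_total=24.78, C_total=9.00, V=2.75; Q2=13.77, Q3=11.01; dissipated=10.298
Total dissipated: 11.676 μJ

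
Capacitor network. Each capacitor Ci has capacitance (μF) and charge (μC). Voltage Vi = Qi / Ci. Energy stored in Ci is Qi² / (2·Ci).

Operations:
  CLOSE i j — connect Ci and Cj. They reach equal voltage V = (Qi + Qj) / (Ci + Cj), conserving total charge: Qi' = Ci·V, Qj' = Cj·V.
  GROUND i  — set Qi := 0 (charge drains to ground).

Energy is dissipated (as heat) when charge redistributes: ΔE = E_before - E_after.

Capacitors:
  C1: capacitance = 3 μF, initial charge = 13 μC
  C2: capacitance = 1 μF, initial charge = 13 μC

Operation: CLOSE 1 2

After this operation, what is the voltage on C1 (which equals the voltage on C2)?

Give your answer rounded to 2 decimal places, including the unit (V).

Answer: 6.50 V

Derivation:
Initial: C1(3μF, Q=13μC, V=4.33V), C2(1μF, Q=13μC, V=13.00V)
Op 1: CLOSE 1-2: Q_total=26.00, C_total=4.00, V=6.50; Q1=19.50, Q2=6.50; dissipated=28.167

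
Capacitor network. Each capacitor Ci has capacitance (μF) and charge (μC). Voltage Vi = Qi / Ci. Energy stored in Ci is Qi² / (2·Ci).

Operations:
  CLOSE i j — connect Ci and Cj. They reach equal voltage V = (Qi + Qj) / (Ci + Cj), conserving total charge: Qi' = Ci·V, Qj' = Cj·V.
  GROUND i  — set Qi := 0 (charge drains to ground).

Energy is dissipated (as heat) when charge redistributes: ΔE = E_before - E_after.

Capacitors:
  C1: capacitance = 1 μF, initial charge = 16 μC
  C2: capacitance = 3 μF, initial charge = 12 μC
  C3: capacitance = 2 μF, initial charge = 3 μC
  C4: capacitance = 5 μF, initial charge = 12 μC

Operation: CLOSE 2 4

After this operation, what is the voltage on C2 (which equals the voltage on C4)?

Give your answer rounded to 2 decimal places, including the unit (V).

Answer: 3.00 V

Derivation:
Initial: C1(1μF, Q=16μC, V=16.00V), C2(3μF, Q=12μC, V=4.00V), C3(2μF, Q=3μC, V=1.50V), C4(5μF, Q=12μC, V=2.40V)
Op 1: CLOSE 2-4: Q_total=24.00, C_total=8.00, V=3.00; Q2=9.00, Q4=15.00; dissipated=2.400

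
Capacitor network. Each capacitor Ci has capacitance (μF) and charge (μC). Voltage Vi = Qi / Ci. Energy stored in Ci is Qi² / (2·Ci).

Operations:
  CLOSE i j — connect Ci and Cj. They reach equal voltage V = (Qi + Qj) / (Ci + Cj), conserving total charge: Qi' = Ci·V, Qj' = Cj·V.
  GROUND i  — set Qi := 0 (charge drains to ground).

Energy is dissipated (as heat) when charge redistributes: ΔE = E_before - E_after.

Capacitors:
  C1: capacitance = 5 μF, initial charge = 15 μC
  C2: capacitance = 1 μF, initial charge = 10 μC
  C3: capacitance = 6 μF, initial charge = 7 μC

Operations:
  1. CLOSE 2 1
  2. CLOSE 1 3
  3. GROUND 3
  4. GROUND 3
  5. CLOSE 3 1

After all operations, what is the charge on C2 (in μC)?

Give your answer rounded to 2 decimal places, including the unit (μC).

Answer: 4.17 μC

Derivation:
Initial: C1(5μF, Q=15μC, V=3.00V), C2(1μF, Q=10μC, V=10.00V), C3(6μF, Q=7μC, V=1.17V)
Op 1: CLOSE 2-1: Q_total=25.00, C_total=6.00, V=4.17; Q2=4.17, Q1=20.83; dissipated=20.417
Op 2: CLOSE 1-3: Q_total=27.83, C_total=11.00, V=2.53; Q1=12.65, Q3=15.18; dissipated=12.273
Op 3: GROUND 3: Q3=0; energy lost=19.207
Op 4: GROUND 3: Q3=0; energy lost=0.000
Op 5: CLOSE 3-1: Q_total=12.65, C_total=11.00, V=1.15; Q3=6.90, Q1=5.75; dissipated=8.731
Final charges: Q1=5.75, Q2=4.17, Q3=6.90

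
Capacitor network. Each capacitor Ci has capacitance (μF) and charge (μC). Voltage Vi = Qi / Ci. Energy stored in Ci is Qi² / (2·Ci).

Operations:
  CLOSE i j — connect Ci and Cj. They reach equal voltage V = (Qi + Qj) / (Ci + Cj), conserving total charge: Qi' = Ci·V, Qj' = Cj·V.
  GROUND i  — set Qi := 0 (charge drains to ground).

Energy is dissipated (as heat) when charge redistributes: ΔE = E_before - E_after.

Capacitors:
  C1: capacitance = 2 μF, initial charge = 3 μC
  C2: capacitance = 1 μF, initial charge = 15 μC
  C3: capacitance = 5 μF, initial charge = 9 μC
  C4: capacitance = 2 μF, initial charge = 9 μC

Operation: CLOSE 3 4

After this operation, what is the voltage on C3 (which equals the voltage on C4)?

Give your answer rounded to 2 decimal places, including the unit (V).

Answer: 2.57 V

Derivation:
Initial: C1(2μF, Q=3μC, V=1.50V), C2(1μF, Q=15μC, V=15.00V), C3(5μF, Q=9μC, V=1.80V), C4(2μF, Q=9μC, V=4.50V)
Op 1: CLOSE 3-4: Q_total=18.00, C_total=7.00, V=2.57; Q3=12.86, Q4=5.14; dissipated=5.207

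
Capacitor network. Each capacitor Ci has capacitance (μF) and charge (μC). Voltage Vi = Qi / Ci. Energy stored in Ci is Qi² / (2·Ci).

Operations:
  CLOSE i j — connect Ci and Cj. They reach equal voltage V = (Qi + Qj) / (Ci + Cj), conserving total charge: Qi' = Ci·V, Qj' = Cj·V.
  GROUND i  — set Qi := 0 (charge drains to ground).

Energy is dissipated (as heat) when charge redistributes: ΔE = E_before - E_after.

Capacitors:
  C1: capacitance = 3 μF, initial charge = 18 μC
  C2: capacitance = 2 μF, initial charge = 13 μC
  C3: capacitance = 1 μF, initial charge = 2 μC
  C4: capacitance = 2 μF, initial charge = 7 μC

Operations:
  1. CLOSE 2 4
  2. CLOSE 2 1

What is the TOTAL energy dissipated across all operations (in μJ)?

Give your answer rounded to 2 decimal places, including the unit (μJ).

Answer: 5.10 μJ

Derivation:
Initial: C1(3μF, Q=18μC, V=6.00V), C2(2μF, Q=13μC, V=6.50V), C3(1μF, Q=2μC, V=2.00V), C4(2μF, Q=7μC, V=3.50V)
Op 1: CLOSE 2-4: Q_total=20.00, C_total=4.00, V=5.00; Q2=10.00, Q4=10.00; dissipated=4.500
Op 2: CLOSE 2-1: Q_total=28.00, C_total=5.00, V=5.60; Q2=11.20, Q1=16.80; dissipated=0.600
Total dissipated: 5.100 μJ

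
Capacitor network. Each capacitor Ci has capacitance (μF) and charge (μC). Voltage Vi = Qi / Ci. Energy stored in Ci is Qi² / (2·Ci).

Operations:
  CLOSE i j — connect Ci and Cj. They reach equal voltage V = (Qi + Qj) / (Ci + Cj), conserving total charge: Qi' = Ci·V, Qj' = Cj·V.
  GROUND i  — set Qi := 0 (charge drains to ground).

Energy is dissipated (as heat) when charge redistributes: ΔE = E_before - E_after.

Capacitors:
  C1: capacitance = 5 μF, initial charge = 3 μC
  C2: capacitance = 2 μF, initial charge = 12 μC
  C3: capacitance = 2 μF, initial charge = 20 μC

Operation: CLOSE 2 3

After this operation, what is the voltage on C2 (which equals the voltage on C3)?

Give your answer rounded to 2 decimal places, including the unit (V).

Initial: C1(5μF, Q=3μC, V=0.60V), C2(2μF, Q=12μC, V=6.00V), C3(2μF, Q=20μC, V=10.00V)
Op 1: CLOSE 2-3: Q_total=32.00, C_total=4.00, V=8.00; Q2=16.00, Q3=16.00; dissipated=8.000

Answer: 8.00 V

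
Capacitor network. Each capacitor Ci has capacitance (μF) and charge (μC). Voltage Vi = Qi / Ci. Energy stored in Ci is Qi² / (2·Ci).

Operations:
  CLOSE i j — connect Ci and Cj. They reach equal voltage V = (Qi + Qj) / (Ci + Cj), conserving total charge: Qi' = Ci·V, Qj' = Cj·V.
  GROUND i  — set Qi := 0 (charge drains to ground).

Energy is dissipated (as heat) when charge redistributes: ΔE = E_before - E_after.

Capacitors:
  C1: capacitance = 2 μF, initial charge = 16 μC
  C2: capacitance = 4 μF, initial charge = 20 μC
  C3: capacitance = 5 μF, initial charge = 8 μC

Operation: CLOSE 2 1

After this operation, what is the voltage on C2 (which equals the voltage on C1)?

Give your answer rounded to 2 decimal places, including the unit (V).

Answer: 6.00 V

Derivation:
Initial: C1(2μF, Q=16μC, V=8.00V), C2(4μF, Q=20μC, V=5.00V), C3(5μF, Q=8μC, V=1.60V)
Op 1: CLOSE 2-1: Q_total=36.00, C_total=6.00, V=6.00; Q2=24.00, Q1=12.00; dissipated=6.000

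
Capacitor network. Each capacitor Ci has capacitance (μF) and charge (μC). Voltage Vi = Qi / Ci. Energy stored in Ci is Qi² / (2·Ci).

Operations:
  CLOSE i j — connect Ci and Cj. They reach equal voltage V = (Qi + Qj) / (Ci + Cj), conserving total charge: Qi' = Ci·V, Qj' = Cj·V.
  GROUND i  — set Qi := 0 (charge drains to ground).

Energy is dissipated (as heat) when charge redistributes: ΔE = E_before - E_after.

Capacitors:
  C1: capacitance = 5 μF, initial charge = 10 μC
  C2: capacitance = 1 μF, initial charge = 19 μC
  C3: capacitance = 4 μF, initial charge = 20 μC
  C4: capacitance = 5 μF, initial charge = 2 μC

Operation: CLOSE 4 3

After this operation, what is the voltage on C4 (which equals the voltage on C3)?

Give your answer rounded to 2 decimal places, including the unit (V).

Answer: 2.44 V

Derivation:
Initial: C1(5μF, Q=10μC, V=2.00V), C2(1μF, Q=19μC, V=19.00V), C3(4μF, Q=20μC, V=5.00V), C4(5μF, Q=2μC, V=0.40V)
Op 1: CLOSE 4-3: Q_total=22.00, C_total=9.00, V=2.44; Q4=12.22, Q3=9.78; dissipated=23.511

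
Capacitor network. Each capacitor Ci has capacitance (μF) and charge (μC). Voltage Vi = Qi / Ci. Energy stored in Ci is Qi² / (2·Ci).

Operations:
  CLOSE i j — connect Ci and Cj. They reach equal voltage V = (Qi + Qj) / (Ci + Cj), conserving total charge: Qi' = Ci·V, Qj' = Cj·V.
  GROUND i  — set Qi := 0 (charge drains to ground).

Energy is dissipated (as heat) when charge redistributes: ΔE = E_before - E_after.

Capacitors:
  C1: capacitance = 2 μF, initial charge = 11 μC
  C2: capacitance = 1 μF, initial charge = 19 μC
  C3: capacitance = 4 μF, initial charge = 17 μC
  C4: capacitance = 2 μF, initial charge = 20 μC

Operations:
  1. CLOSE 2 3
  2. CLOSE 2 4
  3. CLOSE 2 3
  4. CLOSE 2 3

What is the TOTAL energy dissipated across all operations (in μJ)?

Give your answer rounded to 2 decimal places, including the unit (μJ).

Answer: 91.03 μJ

Derivation:
Initial: C1(2μF, Q=11μC, V=5.50V), C2(1μF, Q=19μC, V=19.00V), C3(4μF, Q=17μC, V=4.25V), C4(2μF, Q=20μC, V=10.00V)
Op 1: CLOSE 2-3: Q_total=36.00, C_total=5.00, V=7.20; Q2=7.20, Q3=28.80; dissipated=87.025
Op 2: CLOSE 2-4: Q_total=27.20, C_total=3.00, V=9.07; Q2=9.07, Q4=18.13; dissipated=2.613
Op 3: CLOSE 2-3: Q_total=37.87, C_total=5.00, V=7.57; Q2=7.57, Q3=30.29; dissipated=1.394
Op 4: CLOSE 2-3: Q_total=37.87, C_total=5.00, V=7.57; Q2=7.57, Q3=30.29; dissipated=0.000
Total dissipated: 91.032 μJ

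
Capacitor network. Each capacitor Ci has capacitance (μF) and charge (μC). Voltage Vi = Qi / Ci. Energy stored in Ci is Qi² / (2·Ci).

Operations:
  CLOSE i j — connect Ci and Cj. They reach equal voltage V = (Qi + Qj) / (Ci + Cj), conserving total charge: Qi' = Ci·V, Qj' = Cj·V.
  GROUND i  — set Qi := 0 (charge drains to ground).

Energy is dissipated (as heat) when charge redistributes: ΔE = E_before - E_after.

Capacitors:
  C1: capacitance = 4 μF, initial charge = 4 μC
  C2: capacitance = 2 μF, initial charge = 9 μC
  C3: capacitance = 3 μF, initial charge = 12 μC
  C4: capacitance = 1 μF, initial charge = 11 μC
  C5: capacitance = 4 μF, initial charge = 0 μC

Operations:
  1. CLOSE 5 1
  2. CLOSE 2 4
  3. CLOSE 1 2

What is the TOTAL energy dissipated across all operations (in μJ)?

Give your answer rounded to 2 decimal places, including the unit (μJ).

Answer: 40.44 μJ

Derivation:
Initial: C1(4μF, Q=4μC, V=1.00V), C2(2μF, Q=9μC, V=4.50V), C3(3μF, Q=12μC, V=4.00V), C4(1μF, Q=11μC, V=11.00V), C5(4μF, Q=0μC, V=0.00V)
Op 1: CLOSE 5-1: Q_total=4.00, C_total=8.00, V=0.50; Q5=2.00, Q1=2.00; dissipated=1.000
Op 2: CLOSE 2-4: Q_total=20.00, C_total=3.00, V=6.67; Q2=13.33, Q4=6.67; dissipated=14.083
Op 3: CLOSE 1-2: Q_total=15.33, C_total=6.00, V=2.56; Q1=10.22, Q2=5.11; dissipated=25.352
Total dissipated: 40.435 μJ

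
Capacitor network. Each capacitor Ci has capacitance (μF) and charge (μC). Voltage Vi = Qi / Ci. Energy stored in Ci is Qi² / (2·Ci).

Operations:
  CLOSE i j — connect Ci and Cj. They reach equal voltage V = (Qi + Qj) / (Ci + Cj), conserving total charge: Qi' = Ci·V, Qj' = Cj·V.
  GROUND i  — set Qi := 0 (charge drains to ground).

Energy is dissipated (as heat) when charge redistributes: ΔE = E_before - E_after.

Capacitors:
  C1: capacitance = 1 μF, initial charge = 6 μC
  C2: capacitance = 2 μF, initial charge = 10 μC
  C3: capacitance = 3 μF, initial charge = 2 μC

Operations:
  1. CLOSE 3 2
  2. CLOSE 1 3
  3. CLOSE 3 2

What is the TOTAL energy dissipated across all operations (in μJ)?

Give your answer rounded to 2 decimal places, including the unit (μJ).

Initial: C1(1μF, Q=6μC, V=6.00V), C2(2μF, Q=10μC, V=5.00V), C3(3μF, Q=2μC, V=0.67V)
Op 1: CLOSE 3-2: Q_total=12.00, C_total=5.00, V=2.40; Q3=7.20, Q2=4.80; dissipated=11.267
Op 2: CLOSE 1-3: Q_total=13.20, C_total=4.00, V=3.30; Q1=3.30, Q3=9.90; dissipated=4.860
Op 3: CLOSE 3-2: Q_total=14.70, C_total=5.00, V=2.94; Q3=8.82, Q2=5.88; dissipated=0.486
Total dissipated: 16.613 μJ

Answer: 16.61 μJ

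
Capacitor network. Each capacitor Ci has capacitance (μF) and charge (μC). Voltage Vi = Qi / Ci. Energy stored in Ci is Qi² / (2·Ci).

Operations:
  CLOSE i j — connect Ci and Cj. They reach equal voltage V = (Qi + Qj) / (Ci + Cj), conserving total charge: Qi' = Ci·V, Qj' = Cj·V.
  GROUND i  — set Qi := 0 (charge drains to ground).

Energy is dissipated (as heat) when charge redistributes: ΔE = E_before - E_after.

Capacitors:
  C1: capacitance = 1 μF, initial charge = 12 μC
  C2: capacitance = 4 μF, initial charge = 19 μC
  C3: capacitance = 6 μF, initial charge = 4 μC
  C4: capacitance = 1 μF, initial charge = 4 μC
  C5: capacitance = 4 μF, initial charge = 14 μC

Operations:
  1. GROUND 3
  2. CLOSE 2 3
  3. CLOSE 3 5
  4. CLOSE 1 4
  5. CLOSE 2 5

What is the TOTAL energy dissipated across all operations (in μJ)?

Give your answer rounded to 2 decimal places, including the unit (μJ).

Initial: C1(1μF, Q=12μC, V=12.00V), C2(4μF, Q=19μC, V=4.75V), C3(6μF, Q=4μC, V=0.67V), C4(1μF, Q=4μC, V=4.00V), C5(4μF, Q=14μC, V=3.50V)
Op 1: GROUND 3: Q3=0; energy lost=1.333
Op 2: CLOSE 2-3: Q_total=19.00, C_total=10.00, V=1.90; Q2=7.60, Q3=11.40; dissipated=27.075
Op 3: CLOSE 3-5: Q_total=25.40, C_total=10.00, V=2.54; Q3=15.24, Q5=10.16; dissipated=3.072
Op 4: CLOSE 1-4: Q_total=16.00, C_total=2.00, V=8.00; Q1=8.00, Q4=8.00; dissipated=16.000
Op 5: CLOSE 2-5: Q_total=17.76, C_total=8.00, V=2.22; Q2=8.88, Q5=8.88; dissipated=0.410
Total dissipated: 47.890 μJ

Answer: 47.89 μJ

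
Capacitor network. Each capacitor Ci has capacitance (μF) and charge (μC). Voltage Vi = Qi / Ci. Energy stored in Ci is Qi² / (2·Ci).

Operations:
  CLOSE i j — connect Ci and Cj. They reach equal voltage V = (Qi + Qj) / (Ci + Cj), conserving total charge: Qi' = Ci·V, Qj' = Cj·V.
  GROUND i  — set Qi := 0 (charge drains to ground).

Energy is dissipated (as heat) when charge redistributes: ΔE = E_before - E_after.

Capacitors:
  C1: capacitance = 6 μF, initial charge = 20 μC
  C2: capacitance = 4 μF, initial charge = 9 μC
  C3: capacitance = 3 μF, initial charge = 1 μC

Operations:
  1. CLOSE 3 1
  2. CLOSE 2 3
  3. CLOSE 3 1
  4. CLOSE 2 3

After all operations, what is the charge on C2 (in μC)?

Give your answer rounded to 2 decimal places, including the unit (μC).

Initial: C1(6μF, Q=20μC, V=3.33V), C2(4μF, Q=9μC, V=2.25V), C3(3μF, Q=1μC, V=0.33V)
Op 1: CLOSE 3-1: Q_total=21.00, C_total=9.00, V=2.33; Q3=7.00, Q1=14.00; dissipated=9.000
Op 2: CLOSE 2-3: Q_total=16.00, C_total=7.00, V=2.29; Q2=9.14, Q3=6.86; dissipated=0.006
Op 3: CLOSE 3-1: Q_total=20.86, C_total=9.00, V=2.32; Q3=6.95, Q1=13.90; dissipated=0.002
Op 4: CLOSE 2-3: Q_total=16.10, C_total=7.00, V=2.30; Q2=9.20, Q3=6.90; dissipated=0.001
Final charges: Q1=13.90, Q2=9.20, Q3=6.90

Answer: 9.20 μC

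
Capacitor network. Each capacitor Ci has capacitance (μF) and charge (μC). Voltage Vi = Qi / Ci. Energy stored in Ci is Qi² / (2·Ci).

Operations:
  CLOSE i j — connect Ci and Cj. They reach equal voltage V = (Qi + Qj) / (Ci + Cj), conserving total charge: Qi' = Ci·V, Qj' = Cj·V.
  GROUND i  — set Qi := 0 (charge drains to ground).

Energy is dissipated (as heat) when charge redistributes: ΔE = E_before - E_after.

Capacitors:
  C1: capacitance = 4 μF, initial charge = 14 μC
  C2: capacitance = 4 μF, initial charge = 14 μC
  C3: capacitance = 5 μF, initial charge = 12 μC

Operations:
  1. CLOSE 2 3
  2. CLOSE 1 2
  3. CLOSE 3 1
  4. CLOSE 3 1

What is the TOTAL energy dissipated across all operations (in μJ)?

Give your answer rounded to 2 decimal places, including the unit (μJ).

Initial: C1(4μF, Q=14μC, V=3.50V), C2(4μF, Q=14μC, V=3.50V), C3(5μF, Q=12μC, V=2.40V)
Op 1: CLOSE 2-3: Q_total=26.00, C_total=9.00, V=2.89; Q2=11.56, Q3=14.44; dissipated=1.344
Op 2: CLOSE 1-2: Q_total=25.56, C_total=8.00, V=3.19; Q1=12.78, Q2=12.78; dissipated=0.373
Op 3: CLOSE 3-1: Q_total=27.22, C_total=9.00, V=3.02; Q3=15.12, Q1=12.10; dissipated=0.104
Op 4: CLOSE 3-1: Q_total=27.22, C_total=9.00, V=3.02; Q3=15.12, Q1=12.10; dissipated=0.000
Total dissipated: 1.822 μJ

Answer: 1.82 μJ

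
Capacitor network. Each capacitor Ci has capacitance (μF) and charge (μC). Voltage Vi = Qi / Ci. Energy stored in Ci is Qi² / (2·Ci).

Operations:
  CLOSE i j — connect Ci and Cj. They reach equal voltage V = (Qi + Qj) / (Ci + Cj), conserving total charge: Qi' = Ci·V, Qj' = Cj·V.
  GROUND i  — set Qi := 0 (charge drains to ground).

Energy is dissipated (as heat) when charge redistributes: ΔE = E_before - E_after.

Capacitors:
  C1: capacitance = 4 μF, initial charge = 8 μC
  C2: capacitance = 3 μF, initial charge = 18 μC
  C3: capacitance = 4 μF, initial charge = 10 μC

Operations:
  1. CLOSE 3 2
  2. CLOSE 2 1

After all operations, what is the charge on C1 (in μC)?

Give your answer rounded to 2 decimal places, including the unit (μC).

Answer: 11.43 μC

Derivation:
Initial: C1(4μF, Q=8μC, V=2.00V), C2(3μF, Q=18μC, V=6.00V), C3(4μF, Q=10μC, V=2.50V)
Op 1: CLOSE 3-2: Q_total=28.00, C_total=7.00, V=4.00; Q3=16.00, Q2=12.00; dissipated=10.500
Op 2: CLOSE 2-1: Q_total=20.00, C_total=7.00, V=2.86; Q2=8.57, Q1=11.43; dissipated=3.429
Final charges: Q1=11.43, Q2=8.57, Q3=16.00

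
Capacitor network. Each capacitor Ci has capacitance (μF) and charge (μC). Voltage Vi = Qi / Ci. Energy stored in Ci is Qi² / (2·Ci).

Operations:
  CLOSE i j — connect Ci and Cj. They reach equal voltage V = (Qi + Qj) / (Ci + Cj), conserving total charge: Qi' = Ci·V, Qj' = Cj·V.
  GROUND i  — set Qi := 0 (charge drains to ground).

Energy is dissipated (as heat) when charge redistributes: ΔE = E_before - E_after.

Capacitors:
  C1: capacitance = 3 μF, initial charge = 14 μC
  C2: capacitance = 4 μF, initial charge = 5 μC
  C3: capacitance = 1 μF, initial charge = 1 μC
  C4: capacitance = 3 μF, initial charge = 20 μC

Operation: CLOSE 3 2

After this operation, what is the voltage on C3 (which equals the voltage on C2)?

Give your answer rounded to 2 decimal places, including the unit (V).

Initial: C1(3μF, Q=14μC, V=4.67V), C2(4μF, Q=5μC, V=1.25V), C3(1μF, Q=1μC, V=1.00V), C4(3μF, Q=20μC, V=6.67V)
Op 1: CLOSE 3-2: Q_total=6.00, C_total=5.00, V=1.20; Q3=1.20, Q2=4.80; dissipated=0.025

Answer: 1.20 V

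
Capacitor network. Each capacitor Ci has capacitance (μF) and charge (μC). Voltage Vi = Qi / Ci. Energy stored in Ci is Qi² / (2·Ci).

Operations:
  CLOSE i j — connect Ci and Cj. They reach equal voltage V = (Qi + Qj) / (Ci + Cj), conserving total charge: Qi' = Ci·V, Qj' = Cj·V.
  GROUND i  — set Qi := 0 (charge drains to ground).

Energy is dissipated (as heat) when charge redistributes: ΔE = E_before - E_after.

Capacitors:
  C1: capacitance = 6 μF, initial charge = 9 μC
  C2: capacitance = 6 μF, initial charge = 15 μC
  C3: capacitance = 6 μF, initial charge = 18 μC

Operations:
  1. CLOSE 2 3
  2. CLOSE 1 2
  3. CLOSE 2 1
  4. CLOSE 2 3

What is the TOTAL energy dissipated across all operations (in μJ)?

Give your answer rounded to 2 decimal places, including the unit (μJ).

Initial: C1(6μF, Q=9μC, V=1.50V), C2(6μF, Q=15μC, V=2.50V), C3(6μF, Q=18μC, V=3.00V)
Op 1: CLOSE 2-3: Q_total=33.00, C_total=12.00, V=2.75; Q2=16.50, Q3=16.50; dissipated=0.375
Op 2: CLOSE 1-2: Q_total=25.50, C_total=12.00, V=2.12; Q1=12.75, Q2=12.75; dissipated=2.344
Op 3: CLOSE 2-1: Q_total=25.50, C_total=12.00, V=2.12; Q2=12.75, Q1=12.75; dissipated=0.000
Op 4: CLOSE 2-3: Q_total=29.25, C_total=12.00, V=2.44; Q2=14.62, Q3=14.62; dissipated=0.586
Total dissipated: 3.305 μJ

Answer: 3.30 μJ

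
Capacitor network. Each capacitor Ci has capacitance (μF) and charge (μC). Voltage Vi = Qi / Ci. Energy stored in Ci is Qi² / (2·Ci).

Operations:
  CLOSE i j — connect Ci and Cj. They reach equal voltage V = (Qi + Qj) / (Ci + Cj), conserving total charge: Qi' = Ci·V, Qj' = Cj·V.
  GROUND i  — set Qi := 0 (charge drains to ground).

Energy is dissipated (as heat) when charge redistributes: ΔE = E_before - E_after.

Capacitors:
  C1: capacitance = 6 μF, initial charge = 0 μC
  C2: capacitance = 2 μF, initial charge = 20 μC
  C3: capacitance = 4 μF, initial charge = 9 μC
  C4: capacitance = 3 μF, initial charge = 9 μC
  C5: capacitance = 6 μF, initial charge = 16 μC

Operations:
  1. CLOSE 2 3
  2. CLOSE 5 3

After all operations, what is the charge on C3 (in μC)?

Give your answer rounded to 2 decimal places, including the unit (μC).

Answer: 14.13 μC

Derivation:
Initial: C1(6μF, Q=0μC, V=0.00V), C2(2μF, Q=20μC, V=10.00V), C3(4μF, Q=9μC, V=2.25V), C4(3μF, Q=9μC, V=3.00V), C5(6μF, Q=16μC, V=2.67V)
Op 1: CLOSE 2-3: Q_total=29.00, C_total=6.00, V=4.83; Q2=9.67, Q3=19.33; dissipated=40.042
Op 2: CLOSE 5-3: Q_total=35.33, C_total=10.00, V=3.53; Q5=21.20, Q3=14.13; dissipated=5.633
Final charges: Q1=0.00, Q2=9.67, Q3=14.13, Q4=9.00, Q5=21.20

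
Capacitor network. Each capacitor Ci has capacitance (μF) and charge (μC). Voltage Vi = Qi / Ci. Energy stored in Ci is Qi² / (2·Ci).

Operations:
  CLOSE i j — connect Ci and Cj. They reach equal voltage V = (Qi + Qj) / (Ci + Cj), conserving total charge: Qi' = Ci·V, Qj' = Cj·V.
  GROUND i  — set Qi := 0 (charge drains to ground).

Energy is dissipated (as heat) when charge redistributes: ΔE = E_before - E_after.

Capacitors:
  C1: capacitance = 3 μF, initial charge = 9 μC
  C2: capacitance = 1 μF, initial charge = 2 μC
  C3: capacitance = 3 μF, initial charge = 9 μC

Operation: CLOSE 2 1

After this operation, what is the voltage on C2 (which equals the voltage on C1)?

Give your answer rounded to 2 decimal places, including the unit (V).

Answer: 2.75 V

Derivation:
Initial: C1(3μF, Q=9μC, V=3.00V), C2(1μF, Q=2μC, V=2.00V), C3(3μF, Q=9μC, V=3.00V)
Op 1: CLOSE 2-1: Q_total=11.00, C_total=4.00, V=2.75; Q2=2.75, Q1=8.25; dissipated=0.375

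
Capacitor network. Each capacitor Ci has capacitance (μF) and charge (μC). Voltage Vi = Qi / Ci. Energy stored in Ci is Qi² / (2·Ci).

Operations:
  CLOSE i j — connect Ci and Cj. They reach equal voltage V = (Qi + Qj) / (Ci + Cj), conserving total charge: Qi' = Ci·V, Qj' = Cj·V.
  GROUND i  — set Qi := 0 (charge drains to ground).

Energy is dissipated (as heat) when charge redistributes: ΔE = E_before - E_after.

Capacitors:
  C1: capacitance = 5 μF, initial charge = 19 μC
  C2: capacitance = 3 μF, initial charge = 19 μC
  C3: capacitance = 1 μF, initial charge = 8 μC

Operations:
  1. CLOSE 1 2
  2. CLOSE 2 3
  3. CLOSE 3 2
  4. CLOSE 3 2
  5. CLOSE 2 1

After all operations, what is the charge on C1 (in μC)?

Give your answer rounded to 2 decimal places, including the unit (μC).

Initial: C1(5μF, Q=19μC, V=3.80V), C2(3μF, Q=19μC, V=6.33V), C3(1μF, Q=8μC, V=8.00V)
Op 1: CLOSE 1-2: Q_total=38.00, C_total=8.00, V=4.75; Q1=23.75, Q2=14.25; dissipated=6.017
Op 2: CLOSE 2-3: Q_total=22.25, C_total=4.00, V=5.56; Q2=16.69, Q3=5.56; dissipated=3.961
Op 3: CLOSE 3-2: Q_total=22.25, C_total=4.00, V=5.56; Q3=5.56, Q2=16.69; dissipated=0.000
Op 4: CLOSE 3-2: Q_total=22.25, C_total=4.00, V=5.56; Q3=5.56, Q2=16.69; dissipated=0.000
Op 5: CLOSE 2-1: Q_total=40.44, C_total=8.00, V=5.05; Q2=15.16, Q1=25.27; dissipated=0.619
Final charges: Q1=25.27, Q2=15.16, Q3=5.56

Answer: 25.27 μC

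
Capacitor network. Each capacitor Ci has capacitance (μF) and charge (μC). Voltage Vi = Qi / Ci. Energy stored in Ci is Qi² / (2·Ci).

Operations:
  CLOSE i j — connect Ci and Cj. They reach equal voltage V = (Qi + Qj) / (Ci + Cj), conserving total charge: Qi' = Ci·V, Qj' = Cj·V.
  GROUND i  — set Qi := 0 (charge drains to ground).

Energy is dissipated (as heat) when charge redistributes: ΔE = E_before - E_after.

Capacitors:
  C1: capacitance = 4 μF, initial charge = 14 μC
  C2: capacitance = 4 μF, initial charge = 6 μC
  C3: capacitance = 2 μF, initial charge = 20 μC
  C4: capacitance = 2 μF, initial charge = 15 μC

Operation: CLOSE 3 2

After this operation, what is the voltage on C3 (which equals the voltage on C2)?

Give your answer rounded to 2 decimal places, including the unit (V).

Answer: 4.33 V

Derivation:
Initial: C1(4μF, Q=14μC, V=3.50V), C2(4μF, Q=6μC, V=1.50V), C3(2μF, Q=20μC, V=10.00V), C4(2μF, Q=15μC, V=7.50V)
Op 1: CLOSE 3-2: Q_total=26.00, C_total=6.00, V=4.33; Q3=8.67, Q2=17.33; dissipated=48.167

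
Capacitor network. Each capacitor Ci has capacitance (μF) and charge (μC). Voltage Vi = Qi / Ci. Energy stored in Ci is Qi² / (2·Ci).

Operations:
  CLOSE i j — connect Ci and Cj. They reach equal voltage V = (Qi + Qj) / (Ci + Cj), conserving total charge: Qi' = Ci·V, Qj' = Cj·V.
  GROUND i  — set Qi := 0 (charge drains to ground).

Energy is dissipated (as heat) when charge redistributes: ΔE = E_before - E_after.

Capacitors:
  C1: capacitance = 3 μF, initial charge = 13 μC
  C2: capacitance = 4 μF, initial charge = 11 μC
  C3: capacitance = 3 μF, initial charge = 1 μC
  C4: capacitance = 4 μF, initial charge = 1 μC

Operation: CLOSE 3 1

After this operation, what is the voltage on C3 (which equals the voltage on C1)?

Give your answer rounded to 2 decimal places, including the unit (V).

Answer: 2.33 V

Derivation:
Initial: C1(3μF, Q=13μC, V=4.33V), C2(4μF, Q=11μC, V=2.75V), C3(3μF, Q=1μC, V=0.33V), C4(4μF, Q=1μC, V=0.25V)
Op 1: CLOSE 3-1: Q_total=14.00, C_total=6.00, V=2.33; Q3=7.00, Q1=7.00; dissipated=12.000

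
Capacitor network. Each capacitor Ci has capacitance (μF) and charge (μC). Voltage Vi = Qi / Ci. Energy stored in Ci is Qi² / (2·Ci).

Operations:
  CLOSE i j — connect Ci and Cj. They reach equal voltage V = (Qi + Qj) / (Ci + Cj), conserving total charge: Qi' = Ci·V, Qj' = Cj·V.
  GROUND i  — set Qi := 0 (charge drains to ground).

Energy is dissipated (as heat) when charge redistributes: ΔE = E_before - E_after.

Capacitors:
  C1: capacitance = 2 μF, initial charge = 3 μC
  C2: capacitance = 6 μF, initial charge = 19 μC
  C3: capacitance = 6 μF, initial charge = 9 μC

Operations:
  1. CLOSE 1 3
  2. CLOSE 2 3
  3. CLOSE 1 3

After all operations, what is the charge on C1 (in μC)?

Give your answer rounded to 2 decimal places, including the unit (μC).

Initial: C1(2μF, Q=3μC, V=1.50V), C2(6μF, Q=19μC, V=3.17V), C3(6μF, Q=9μC, V=1.50V)
Op 1: CLOSE 1-3: Q_total=12.00, C_total=8.00, V=1.50; Q1=3.00, Q3=9.00; dissipated=0.000
Op 2: CLOSE 2-3: Q_total=28.00, C_total=12.00, V=2.33; Q2=14.00, Q3=14.00; dissipated=4.167
Op 3: CLOSE 1-3: Q_total=17.00, C_total=8.00, V=2.12; Q1=4.25, Q3=12.75; dissipated=0.521
Final charges: Q1=4.25, Q2=14.00, Q3=12.75

Answer: 4.25 μC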